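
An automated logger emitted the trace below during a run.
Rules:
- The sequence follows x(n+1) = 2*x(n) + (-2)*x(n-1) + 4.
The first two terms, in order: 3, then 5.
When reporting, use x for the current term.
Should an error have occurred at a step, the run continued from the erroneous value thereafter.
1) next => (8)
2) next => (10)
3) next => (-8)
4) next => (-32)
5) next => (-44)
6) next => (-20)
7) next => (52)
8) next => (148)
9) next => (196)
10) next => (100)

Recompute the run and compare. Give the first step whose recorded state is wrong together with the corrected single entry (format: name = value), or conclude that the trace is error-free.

1. x = 2*(5) + (-2)*(3) + (4) = 8 (same as recorded)
2. x = 2*(8) + (-2)*(5) + (4) = 10 (verified)
3. x = 2*(10) + (-2)*(8) + (4) = 8 (not what was recorded)
Conclusion: step 3 carries the first error; the entry should be x = 8.

step 3, x = 8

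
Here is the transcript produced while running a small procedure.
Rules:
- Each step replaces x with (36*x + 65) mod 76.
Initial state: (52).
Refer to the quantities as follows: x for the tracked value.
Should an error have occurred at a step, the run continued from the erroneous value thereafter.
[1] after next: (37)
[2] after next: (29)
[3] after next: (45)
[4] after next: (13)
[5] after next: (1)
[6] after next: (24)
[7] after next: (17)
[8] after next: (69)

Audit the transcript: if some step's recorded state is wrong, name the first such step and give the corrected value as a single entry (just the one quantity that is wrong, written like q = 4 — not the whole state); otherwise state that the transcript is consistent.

Recomputing the run from the initial state:
step 1: x = 37
step 2: x = 29
step 3: x = 45
step 4: x = 13
step 5: x = 1
step 6: x = 25
step 7: x = 53
step 8: x = 73
The first disagreement with the transcript is at step 6, where the value should be x = 25.

step 6, x = 25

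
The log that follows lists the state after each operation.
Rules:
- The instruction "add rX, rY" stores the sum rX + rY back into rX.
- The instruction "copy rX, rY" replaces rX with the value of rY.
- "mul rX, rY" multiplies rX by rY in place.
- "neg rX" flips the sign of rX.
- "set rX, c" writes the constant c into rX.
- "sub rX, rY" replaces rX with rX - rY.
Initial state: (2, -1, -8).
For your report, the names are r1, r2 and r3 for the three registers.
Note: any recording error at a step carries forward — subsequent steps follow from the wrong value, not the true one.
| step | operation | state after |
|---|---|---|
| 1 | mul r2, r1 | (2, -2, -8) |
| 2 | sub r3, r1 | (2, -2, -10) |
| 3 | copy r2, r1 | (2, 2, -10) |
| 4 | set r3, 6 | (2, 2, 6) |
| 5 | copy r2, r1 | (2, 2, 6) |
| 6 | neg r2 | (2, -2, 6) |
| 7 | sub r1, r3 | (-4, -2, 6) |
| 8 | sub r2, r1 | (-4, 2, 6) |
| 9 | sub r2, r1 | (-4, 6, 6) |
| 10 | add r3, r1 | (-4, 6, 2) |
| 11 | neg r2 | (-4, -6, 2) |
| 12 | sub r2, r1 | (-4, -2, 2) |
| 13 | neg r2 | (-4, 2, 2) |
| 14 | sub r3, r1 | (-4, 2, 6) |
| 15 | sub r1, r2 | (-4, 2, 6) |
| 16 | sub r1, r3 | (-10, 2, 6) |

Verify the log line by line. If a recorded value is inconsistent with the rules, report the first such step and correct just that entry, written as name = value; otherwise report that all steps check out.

step 15, r1 = -6

Recomputing the run from the initial state:
step 1: r1 = 2, r2 = -2, r3 = -8
step 2: r1 = 2, r2 = -2, r3 = -10
step 3: r1 = 2, r2 = 2, r3 = -10
step 4: r1 = 2, r2 = 2, r3 = 6
step 5: r1 = 2, r2 = 2, r3 = 6
step 6: r1 = 2, r2 = -2, r3 = 6
step 7: r1 = -4, r2 = -2, r3 = 6
step 8: r1 = -4, r2 = 2, r3 = 6
step 9: r1 = -4, r2 = 6, r3 = 6
step 10: r1 = -4, r2 = 6, r3 = 2
step 11: r1 = -4, r2 = -6, r3 = 2
step 12: r1 = -4, r2 = -2, r3 = 2
step 13: r1 = -4, r2 = 2, r3 = 2
step 14: r1 = -4, r2 = 2, r3 = 6
step 15: r1 = -6, r2 = 2, r3 = 6
step 16: r1 = -12, r2 = 2, r3 = 6
The first disagreement with the log is at step 15, where the value should be r1 = -6.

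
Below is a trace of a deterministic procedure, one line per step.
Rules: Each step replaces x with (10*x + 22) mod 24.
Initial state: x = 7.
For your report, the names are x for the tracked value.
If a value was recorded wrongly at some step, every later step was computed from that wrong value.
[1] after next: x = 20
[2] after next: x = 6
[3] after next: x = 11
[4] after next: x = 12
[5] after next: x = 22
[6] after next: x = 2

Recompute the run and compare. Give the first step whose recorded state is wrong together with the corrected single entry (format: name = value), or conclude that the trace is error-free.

1. x = (10*7 + 22) mod 24 = 20 (verified)
2. x = (10*20 + 22) mod 24 = 6 (same as recorded)
3. x = (10*6 + 22) mod 24 = 10 (first mismatch against the trace)
First incorrect step: 3; the correct value is x = 10.

step 3, x = 10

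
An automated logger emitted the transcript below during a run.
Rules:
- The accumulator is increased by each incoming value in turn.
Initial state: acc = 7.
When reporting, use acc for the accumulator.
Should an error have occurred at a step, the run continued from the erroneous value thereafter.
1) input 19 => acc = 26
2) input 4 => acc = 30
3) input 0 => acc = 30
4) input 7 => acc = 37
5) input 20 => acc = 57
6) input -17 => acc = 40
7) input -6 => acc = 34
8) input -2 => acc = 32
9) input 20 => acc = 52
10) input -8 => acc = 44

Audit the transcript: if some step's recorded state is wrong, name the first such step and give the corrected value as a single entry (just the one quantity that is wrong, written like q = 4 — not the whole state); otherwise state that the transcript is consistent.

no error

1. acc = 7 + 19 = 26 (verified)
2. acc = 26 + 4 = 30 (consistent with the transcript)
3. acc = 30 + 0 = 30 (same as recorded)
4. acc = 30 + 7 = 37 (no discrepancy)
5. acc = 37 + 20 = 57 (agrees with the transcript)
6. acc = 57 + -17 = 40 (same as recorded)
7. acc = 40 + -6 = 34 (matches)
8. acc = 34 + -2 = 32 (checks out)
9. acc = 32 + 20 = 52 (verified)
10. acc = 52 + -8 = 44 (same as recorded)
The recomputation confirms every line.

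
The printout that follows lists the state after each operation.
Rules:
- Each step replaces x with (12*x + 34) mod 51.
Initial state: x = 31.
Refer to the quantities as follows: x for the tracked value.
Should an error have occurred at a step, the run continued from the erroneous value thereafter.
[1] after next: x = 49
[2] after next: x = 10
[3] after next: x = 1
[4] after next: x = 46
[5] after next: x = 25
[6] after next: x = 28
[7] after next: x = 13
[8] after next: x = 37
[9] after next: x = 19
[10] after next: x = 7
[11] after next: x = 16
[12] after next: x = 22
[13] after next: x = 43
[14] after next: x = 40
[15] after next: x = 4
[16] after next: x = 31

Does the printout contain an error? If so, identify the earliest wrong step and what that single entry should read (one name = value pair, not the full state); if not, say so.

no error

Step 1: x = (12*31 + 34) mod 51 = 49 — verified.
Step 2: x = (12*49 + 34) mod 51 = 10 — verified.
Step 3: x = (12*10 + 34) mod 51 = 1 — exactly as logged.
Step 4: x = (12*1 + 34) mod 51 = 46 — in agreement.
Step 5: x = (12*46 + 34) mod 51 = 25 — verified.
Step 6: x = (12*25 + 34) mod 51 = 28 — same as recorded.
Step 7: x = (12*28 + 34) mod 51 = 13 — agrees with the printout.
Step 8: x = (12*13 + 34) mod 51 = 37 — confirmed correct.
Step 9: x = (12*37 + 34) mod 51 = 19 — no discrepancy.
Step 10: x = (12*19 + 34) mod 51 = 7 — same as recorded.
Step 11: x = (12*7 + 34) mod 51 = 16 — agrees with the printout.
Step 12: x = (12*16 + 34) mod 51 = 22 — no discrepancy.
Step 13: x = (12*22 + 34) mod 51 = 43 — matches.
Step 14: x = (12*43 + 34) mod 51 = 40 — consistent with the printout.
Step 15: x = (12*40 + 34) mod 51 = 4 — confirmed correct.
Step 16: x = (12*4 + 34) mod 51 = 31 — agrees with the printout.
Nothing is out of place; the run is error-free.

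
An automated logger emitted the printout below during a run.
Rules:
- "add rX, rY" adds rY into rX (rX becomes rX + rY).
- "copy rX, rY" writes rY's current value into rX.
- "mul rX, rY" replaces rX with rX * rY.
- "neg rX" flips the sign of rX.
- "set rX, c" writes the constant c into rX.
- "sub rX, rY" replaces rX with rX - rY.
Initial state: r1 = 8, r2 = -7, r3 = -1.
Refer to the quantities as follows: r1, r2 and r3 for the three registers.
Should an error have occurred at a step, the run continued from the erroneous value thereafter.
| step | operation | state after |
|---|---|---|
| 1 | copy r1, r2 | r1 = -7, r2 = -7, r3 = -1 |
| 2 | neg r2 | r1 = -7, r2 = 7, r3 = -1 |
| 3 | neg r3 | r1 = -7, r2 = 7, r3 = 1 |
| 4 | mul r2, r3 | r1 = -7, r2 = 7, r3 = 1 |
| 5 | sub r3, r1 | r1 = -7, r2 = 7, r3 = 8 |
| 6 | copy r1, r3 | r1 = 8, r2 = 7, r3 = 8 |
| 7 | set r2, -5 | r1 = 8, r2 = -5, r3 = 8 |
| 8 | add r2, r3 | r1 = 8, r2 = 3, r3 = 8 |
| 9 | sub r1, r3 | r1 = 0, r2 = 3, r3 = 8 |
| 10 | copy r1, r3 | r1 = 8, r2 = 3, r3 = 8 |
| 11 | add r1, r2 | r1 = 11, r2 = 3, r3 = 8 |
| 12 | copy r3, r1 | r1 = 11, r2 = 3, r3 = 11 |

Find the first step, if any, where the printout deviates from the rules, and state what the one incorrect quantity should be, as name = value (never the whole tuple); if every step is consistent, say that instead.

no error

Step 1: r1 = -7 — exactly as logged.
Step 2: r2 = -(-7) = 7 — checks out.
Step 3: r3 = -(-1) = 1 — in agreement.
Step 4: r2 = 7 * 1 = 7 — consistent with the printout.
Step 5: r3 = 1 - -7 = 8 — matches.
Step 6: r1 = 8 — no discrepancy.
Step 7: r2 = -5 — agrees with the printout.
Step 8: r2 = -5 + 8 = 3 — in agreement.
Step 9: r1 = 8 - 8 = 0 — in agreement.
Step 10: r1 = 8 — matches.
Step 11: r1 = 8 + 3 = 11 — consistent with the printout.
Step 12: r3 = 11 — exactly as logged.
Nothing is out of place; the run is error-free.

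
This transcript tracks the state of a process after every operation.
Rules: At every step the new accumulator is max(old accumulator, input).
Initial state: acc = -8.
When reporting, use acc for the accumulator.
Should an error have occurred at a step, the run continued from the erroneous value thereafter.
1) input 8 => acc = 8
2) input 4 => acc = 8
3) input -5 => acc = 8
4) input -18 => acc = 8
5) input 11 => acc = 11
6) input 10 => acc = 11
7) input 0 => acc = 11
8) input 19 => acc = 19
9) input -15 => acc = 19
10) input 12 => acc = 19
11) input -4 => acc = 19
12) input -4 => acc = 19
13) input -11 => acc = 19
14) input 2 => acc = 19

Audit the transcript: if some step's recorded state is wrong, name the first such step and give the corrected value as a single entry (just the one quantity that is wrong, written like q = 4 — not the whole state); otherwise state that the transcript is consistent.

Recomputing the run from the initial state:
step 1: acc = 8
step 2: acc = 8
step 3: acc = 8
step 4: acc = 8
step 5: acc = 11
step 6: acc = 11
step 7: acc = 11
step 8: acc = 19
step 9: acc = 19
step 10: acc = 19
step 11: acc = 19
step 12: acc = 19
step 13: acc = 19
step 14: acc = 19
This matches the transcript at every step.

no error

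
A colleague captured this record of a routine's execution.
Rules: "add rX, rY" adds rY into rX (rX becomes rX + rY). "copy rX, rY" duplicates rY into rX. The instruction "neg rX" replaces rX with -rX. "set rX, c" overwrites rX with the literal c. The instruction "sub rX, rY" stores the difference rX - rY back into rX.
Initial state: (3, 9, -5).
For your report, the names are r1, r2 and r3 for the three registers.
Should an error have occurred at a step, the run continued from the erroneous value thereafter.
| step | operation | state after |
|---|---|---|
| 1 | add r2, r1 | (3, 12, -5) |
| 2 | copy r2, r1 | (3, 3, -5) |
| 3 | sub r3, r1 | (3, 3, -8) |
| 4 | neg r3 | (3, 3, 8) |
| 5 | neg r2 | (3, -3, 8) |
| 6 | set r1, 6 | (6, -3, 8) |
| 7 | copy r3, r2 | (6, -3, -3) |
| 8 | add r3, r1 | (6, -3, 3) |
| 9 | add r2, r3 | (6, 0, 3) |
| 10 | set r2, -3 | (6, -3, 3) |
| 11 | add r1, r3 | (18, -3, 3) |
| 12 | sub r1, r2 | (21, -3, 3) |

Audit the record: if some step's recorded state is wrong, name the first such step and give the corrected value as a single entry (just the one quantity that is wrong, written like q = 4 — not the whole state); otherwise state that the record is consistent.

step 11, r1 = 9

Recomputing the run from the initial state:
step 1: r1 = 3, r2 = 12, r3 = -5
step 2: r1 = 3, r2 = 3, r3 = -5
step 3: r1 = 3, r2 = 3, r3 = -8
step 4: r1 = 3, r2 = 3, r3 = 8
step 5: r1 = 3, r2 = -3, r3 = 8
step 6: r1 = 6, r2 = -3, r3 = 8
step 7: r1 = 6, r2 = -3, r3 = -3
step 8: r1 = 6, r2 = -3, r3 = 3
step 9: r1 = 6, r2 = 0, r3 = 3
step 10: r1 = 6, r2 = -3, r3 = 3
step 11: r1 = 9, r2 = -3, r3 = 3
step 12: r1 = 12, r2 = -3, r3 = 3
The first disagreement with the record is at step 11, where the value should be r1 = 9.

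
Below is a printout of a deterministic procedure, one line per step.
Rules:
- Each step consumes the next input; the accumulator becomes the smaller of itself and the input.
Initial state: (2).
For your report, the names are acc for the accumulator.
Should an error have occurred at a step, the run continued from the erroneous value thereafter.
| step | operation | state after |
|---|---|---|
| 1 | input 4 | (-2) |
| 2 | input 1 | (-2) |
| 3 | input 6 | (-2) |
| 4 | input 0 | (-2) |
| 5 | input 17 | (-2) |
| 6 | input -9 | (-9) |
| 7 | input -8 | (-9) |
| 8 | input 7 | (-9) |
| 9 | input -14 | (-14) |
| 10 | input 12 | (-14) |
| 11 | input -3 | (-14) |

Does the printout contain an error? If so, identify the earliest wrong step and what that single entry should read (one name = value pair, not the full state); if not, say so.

Recomputing the run from the initial state:
step 1: acc = 2
step 2: acc = 1
step 3: acc = 1
step 4: acc = 0
step 5: acc = 0
step 6: acc = -9
step 7: acc = -9
step 8: acc = -9
step 9: acc = -14
step 10: acc = -14
step 11: acc = -14
The first disagreement with the printout is at step 1, where the value should be acc = 2.

step 1, acc = 2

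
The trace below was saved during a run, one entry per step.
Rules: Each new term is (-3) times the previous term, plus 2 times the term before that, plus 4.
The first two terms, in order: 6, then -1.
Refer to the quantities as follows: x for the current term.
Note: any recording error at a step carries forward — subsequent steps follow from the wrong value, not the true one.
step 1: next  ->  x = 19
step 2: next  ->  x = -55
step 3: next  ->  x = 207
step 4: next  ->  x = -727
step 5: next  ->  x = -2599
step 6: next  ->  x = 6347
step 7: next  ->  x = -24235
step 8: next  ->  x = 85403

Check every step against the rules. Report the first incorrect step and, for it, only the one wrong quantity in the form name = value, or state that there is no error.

step 5, x = 2599

Recomputing the run from the initial state:
step 1: x = 19
step 2: x = -55
step 3: x = 207
step 4: x = -727
step 5: x = 2599
step 6: x = -9247
step 7: x = 32943
step 8: x = -117319
The first disagreement with the trace is at step 5, where the value should be x = 2599.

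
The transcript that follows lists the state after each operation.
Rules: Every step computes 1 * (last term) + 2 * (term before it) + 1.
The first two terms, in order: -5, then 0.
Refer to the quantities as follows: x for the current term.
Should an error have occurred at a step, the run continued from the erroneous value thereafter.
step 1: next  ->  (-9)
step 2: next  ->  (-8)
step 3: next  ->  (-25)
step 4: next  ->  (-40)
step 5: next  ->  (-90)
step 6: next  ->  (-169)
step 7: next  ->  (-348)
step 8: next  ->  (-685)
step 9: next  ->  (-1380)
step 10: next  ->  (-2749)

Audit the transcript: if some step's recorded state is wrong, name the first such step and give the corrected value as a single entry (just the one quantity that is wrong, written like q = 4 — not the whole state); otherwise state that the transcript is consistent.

Recomputing the run from the initial state:
step 1: x = -9
step 2: x = -8
step 3: x = -25
step 4: x = -40
step 5: x = -89
step 6: x = -168
step 7: x = -345
step 8: x = -680
step 9: x = -1369
step 10: x = -2728
The first disagreement with the transcript is at step 5, where the value should be x = -89.

step 5, x = -89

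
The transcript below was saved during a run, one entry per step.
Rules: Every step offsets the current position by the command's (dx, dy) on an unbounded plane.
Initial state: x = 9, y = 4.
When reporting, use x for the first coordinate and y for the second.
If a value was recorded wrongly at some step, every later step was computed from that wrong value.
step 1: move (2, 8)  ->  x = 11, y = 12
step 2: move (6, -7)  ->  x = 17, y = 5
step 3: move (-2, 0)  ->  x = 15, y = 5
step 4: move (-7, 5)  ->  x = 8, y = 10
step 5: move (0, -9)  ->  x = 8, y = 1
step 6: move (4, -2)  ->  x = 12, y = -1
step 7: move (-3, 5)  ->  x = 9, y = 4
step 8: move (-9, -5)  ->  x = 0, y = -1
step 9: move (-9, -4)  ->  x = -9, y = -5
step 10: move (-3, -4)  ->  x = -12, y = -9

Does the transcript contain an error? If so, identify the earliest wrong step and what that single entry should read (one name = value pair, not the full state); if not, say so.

no error

step 1: x = 9 + (2) = 11, y = 4 + (8) = 12 -> matches
step 2: x = 11 + (6) = 17, y = 12 + (-7) = 5 -> checks out
step 3: x = 17 + (-2) = 15, y = 5 + (0) = 5 -> exactly as logged
step 4: x = 15 + (-7) = 8, y = 5 + (5) = 10 -> matches
step 5: x = 8 + (0) = 8, y = 10 + (-9) = 1 -> matches
step 6: x = 8 + (4) = 12, y = 1 + (-2) = -1 -> verified
step 7: x = 12 + (-3) = 9, y = -1 + (5) = 4 -> exactly as logged
step 8: x = 9 + (-9) = 0, y = 4 + (-5) = -1 -> in agreement
step 9: x = 0 + (-9) = -9, y = -1 + (-4) = -5 -> checks out
step 10: x = -9 + (-3) = -12, y = -5 + (-4) = -9 -> no discrepancy
The whole run recomputes cleanly — no discrepancies.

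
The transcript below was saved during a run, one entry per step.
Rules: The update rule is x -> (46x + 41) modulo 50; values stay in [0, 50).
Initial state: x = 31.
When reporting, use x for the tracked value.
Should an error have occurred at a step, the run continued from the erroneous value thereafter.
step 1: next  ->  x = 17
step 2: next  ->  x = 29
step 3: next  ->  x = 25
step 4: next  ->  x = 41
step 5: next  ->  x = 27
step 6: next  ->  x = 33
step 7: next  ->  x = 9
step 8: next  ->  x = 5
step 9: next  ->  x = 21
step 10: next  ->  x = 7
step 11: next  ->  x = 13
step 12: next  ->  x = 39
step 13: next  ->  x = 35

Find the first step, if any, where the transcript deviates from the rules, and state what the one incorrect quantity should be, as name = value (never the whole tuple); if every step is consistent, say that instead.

step 2, x = 23

Recomputing the run from the initial state:
step 1: x = 17
step 2: x = 23
step 3: x = 49
step 4: x = 45
step 5: x = 11
step 6: x = 47
step 7: x = 3
step 8: x = 29
step 9: x = 25
step 10: x = 41
step 11: x = 27
step 12: x = 33
step 13: x = 9
The first disagreement with the transcript is at step 2, where the value should be x = 23.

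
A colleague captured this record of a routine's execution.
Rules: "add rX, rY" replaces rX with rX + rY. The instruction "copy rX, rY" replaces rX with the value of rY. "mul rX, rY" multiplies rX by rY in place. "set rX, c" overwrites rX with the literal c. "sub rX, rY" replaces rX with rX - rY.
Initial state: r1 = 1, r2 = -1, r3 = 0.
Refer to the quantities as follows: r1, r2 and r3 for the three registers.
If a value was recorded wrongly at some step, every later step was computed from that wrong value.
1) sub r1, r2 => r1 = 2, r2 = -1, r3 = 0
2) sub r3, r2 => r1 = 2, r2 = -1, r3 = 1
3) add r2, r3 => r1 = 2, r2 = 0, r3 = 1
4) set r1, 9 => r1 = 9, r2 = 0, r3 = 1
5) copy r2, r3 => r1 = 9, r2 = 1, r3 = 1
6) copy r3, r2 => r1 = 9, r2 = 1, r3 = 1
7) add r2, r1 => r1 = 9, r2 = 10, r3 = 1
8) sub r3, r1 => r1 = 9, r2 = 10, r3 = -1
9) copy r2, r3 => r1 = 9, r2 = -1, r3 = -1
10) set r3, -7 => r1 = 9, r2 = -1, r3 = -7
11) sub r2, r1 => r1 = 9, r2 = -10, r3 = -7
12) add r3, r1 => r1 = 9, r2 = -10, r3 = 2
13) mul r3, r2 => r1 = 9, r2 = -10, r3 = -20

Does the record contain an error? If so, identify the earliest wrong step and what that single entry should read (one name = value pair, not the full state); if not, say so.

Recomputing the run from the initial state:
step 1: r1 = 2, r2 = -1, r3 = 0
step 2: r1 = 2, r2 = -1, r3 = 1
step 3: r1 = 2, r2 = 0, r3 = 1
step 4: r1 = 9, r2 = 0, r3 = 1
step 5: r1 = 9, r2 = 1, r3 = 1
step 6: r1 = 9, r2 = 1, r3 = 1
step 7: r1 = 9, r2 = 10, r3 = 1
step 8: r1 = 9, r2 = 10, r3 = -8
step 9: r1 = 9, r2 = -8, r3 = -8
step 10: r1 = 9, r2 = -8, r3 = -7
step 11: r1 = 9, r2 = -17, r3 = -7
step 12: r1 = 9, r2 = -17, r3 = 2
step 13: r1 = 9, r2 = -17, r3 = -34
The first disagreement with the record is at step 8, where the value should be r3 = -8.

step 8, r3 = -8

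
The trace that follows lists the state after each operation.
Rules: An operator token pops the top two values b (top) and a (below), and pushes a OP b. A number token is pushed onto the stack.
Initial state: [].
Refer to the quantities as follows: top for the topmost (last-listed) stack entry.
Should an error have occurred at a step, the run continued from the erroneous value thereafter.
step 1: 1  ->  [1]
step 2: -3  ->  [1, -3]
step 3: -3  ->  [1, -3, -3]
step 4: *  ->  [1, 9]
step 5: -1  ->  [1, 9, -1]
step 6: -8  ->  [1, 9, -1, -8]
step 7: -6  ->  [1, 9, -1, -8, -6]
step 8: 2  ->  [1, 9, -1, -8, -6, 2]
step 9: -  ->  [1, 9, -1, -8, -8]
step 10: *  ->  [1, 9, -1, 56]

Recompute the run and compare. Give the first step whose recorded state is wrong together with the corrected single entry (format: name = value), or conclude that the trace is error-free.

Recomputing the run from the initial state:
step 1: [1]
step 2: [1, -3]
step 3: [1, -3, -3]
step 4: [1, 9]
step 5: [1, 9, -1]
step 6: [1, 9, -1, -8]
step 7: [1, 9, -1, -8, -6]
step 8: [1, 9, -1, -8, -6, 2]
step 9: [1, 9, -1, -8, -8]
step 10: [1, 9, -1, 64]
The first disagreement with the trace is at step 10, where the value should be top = 64.

step 10, top = 64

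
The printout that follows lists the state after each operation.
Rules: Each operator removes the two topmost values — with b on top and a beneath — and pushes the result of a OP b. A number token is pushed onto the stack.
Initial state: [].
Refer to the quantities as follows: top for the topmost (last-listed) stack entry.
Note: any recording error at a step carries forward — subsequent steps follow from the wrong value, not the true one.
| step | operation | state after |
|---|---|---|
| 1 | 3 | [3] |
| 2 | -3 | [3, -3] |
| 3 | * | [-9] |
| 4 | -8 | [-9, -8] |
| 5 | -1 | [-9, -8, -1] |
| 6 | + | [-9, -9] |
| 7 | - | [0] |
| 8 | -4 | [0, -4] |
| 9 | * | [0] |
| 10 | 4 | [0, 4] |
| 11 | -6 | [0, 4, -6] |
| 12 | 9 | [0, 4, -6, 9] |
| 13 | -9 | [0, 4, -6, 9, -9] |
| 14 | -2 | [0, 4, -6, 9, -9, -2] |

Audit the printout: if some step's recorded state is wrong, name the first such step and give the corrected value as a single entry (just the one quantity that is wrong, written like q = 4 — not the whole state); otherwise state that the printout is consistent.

Recomputing the run from the initial state:
step 1: [3]
step 2: [3, -3]
step 3: [-9]
step 4: [-9, -8]
step 5: [-9, -8, -1]
step 6: [-9, -9]
step 7: [0]
step 8: [0, -4]
step 9: [0]
step 10: [0, 4]
step 11: [0, 4, -6]
step 12: [0, 4, -6, 9]
step 13: [0, 4, -6, 9, -9]
step 14: [0, 4, -6, 9, -9, -2]
This matches the printout at every step.

no error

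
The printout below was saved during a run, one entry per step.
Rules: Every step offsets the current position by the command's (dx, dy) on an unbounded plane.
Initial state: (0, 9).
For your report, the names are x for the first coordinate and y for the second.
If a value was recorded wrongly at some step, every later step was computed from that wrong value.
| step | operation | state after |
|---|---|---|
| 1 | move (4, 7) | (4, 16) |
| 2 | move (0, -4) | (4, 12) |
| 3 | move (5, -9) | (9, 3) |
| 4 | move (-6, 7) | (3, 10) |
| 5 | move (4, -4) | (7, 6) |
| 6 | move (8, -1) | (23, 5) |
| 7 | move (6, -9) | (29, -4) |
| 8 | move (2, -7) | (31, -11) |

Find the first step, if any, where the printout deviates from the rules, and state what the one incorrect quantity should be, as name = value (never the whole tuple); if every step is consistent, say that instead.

Recomputing the run from the initial state:
step 1: x = 4, y = 16
step 2: x = 4, y = 12
step 3: x = 9, y = 3
step 4: x = 3, y = 10
step 5: x = 7, y = 6
step 6: x = 15, y = 5
step 7: x = 21, y = -4
step 8: x = 23, y = -11
The first disagreement with the printout is at step 6, where the value should be x = 15.

step 6, x = 15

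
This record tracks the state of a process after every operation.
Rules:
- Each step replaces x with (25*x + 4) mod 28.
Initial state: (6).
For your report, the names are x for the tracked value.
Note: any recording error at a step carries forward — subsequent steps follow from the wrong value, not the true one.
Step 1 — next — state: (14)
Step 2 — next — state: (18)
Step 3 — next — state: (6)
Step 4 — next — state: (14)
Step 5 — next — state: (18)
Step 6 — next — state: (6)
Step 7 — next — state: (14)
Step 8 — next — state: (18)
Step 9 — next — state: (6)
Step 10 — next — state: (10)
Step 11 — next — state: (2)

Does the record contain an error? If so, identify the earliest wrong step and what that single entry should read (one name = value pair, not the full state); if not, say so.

step 10, x = 14

Step 1: x = (25*6 + 4) mod 28 = 14 — same as recorded.
Step 2: x = (25*14 + 4) mod 28 = 18 — matches.
Step 3: x = (25*18 + 4) mod 28 = 6 — confirmed correct.
Step 4: x = (25*6 + 4) mod 28 = 14 — in agreement.
Step 5: x = (25*14 + 4) mod 28 = 18 — in agreement.
Step 6: x = (25*18 + 4) mod 28 = 6 — consistent with the record.
Step 7: x = (25*6 + 4) mod 28 = 14 — checks out.
Step 8: x = (25*14 + 4) mod 28 = 18 — matches.
Step 9: x = (25*18 + 4) mod 28 = 6 — exactly as logged.
Step 10: x = (25*6 + 4) mod 28 = 14 — a discrepancy with the record.
Step 10 is the first one off; corrected, x = 14.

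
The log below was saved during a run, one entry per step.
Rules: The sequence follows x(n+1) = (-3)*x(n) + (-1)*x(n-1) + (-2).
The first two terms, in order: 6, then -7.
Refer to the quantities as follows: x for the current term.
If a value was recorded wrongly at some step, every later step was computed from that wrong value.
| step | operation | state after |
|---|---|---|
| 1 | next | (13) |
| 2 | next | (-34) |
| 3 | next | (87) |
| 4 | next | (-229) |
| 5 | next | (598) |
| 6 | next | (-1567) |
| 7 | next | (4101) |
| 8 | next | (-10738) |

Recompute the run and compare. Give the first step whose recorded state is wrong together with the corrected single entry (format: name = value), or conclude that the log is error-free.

Recomputing the run from the initial state:
step 1: x = 13
step 2: x = -34
step 3: x = 87
step 4: x = -229
step 5: x = 598
step 6: x = -1567
step 7: x = 4101
step 8: x = -10738
This matches the log at every step.

no error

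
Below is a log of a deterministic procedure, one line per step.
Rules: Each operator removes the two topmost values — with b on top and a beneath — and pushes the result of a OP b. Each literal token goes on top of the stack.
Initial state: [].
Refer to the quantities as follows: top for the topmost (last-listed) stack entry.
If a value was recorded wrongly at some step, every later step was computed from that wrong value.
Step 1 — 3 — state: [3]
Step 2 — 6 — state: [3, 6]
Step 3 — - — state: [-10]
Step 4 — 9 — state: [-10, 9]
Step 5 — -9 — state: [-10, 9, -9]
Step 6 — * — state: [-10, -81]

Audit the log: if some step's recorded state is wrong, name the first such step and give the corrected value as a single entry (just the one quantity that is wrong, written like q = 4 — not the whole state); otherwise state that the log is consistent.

step 3, top = -3

Recomputing the run from the initial state:
step 1: [3]
step 2: [3, 6]
step 3: [-3]
step 4: [-3, 9]
step 5: [-3, 9, -9]
step 6: [-3, -81]
The first disagreement with the log is at step 3, where the value should be top = -3.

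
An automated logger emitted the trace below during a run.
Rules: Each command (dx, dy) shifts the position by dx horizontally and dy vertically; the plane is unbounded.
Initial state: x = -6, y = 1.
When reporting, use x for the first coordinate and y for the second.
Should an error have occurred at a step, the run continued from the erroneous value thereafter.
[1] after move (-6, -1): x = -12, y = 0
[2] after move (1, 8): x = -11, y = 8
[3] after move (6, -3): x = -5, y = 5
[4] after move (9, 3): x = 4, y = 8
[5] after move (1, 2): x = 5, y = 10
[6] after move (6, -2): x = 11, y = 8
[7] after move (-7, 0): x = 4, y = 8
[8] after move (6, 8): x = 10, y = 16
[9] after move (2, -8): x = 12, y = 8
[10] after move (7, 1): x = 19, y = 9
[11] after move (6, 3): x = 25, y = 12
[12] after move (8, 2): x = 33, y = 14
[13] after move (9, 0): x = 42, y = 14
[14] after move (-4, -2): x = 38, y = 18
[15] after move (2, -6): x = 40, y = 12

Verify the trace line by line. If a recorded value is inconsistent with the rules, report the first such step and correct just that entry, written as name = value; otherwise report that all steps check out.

step 1: x = -6 + (-6) = -12, y = 1 + (-1) = 0 -> exactly as logged
step 2: x = -12 + (1) = -11, y = 0 + (8) = 8 -> agrees with the trace
step 3: x = -11 + (6) = -5, y = 8 + (-3) = 5 -> checks out
step 4: x = -5 + (9) = 4, y = 5 + (3) = 8 -> verified
step 5: x = 4 + (1) = 5, y = 8 + (2) = 10 -> confirmed correct
step 6: x = 5 + (6) = 11, y = 10 + (-2) = 8 -> in agreement
step 7: x = 11 + (-7) = 4, y = 8 + (0) = 8 -> consistent with the trace
step 8: x = 4 + (6) = 10, y = 8 + (8) = 16 -> checks out
step 9: x = 10 + (2) = 12, y = 16 + (-8) = 8 -> agrees with the trace
step 10: x = 12 + (7) = 19, y = 8 + (1) = 9 -> same as recorded
step 11: x = 19 + (6) = 25, y = 9 + (3) = 12 -> verified
step 12: x = 25 + (8) = 33, y = 12 + (2) = 14 -> consistent with the trace
step 13: x = 33 + (9) = 42, y = 14 + (0) = 14 -> in agreement
step 14: x = 42 + (-4) = 38, y = 14 + (-2) = 12 -> the trace has a different value
The audit stops at step 14: the recorded entry is wrong and should be y = 12.

step 14, y = 12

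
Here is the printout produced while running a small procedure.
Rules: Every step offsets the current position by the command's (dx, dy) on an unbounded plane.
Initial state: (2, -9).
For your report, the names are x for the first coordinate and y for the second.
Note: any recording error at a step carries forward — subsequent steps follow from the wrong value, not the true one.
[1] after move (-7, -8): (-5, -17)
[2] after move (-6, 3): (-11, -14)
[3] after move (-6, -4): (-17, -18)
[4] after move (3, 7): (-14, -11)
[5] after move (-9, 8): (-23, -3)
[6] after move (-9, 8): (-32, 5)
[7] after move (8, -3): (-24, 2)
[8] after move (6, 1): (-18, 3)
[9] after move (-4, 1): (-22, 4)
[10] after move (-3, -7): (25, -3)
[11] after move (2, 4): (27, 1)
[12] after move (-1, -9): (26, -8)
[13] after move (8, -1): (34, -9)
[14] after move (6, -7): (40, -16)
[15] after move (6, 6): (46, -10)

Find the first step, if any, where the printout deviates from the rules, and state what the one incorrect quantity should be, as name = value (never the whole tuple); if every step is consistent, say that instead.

step 10, x = -25

1. x = 2 + (-7) = -5, y = -9 + (-8) = -17 (no discrepancy)
2. x = -5 + (-6) = -11, y = -17 + (3) = -14 (agrees with the printout)
3. x = -11 + (-6) = -17, y = -14 + (-4) = -18 (consistent with the printout)
4. x = -17 + (3) = -14, y = -18 + (7) = -11 (checks out)
5. x = -14 + (-9) = -23, y = -11 + (8) = -3 (consistent with the printout)
6. x = -23 + (-9) = -32, y = -3 + (8) = 5 (checks out)
7. x = -32 + (8) = -24, y = 5 + (-3) = 2 (confirmed correct)
8. x = -24 + (6) = -18, y = 2 + (1) = 3 (agrees with the printout)
9. x = -18 + (-4) = -22, y = 3 + (1) = 4 (in agreement)
10. x = -22 + (-3) = -25, y = 4 + (-7) = -3 (not what was recorded)
So the first discrepancy is step 10, where the right value is x = -25.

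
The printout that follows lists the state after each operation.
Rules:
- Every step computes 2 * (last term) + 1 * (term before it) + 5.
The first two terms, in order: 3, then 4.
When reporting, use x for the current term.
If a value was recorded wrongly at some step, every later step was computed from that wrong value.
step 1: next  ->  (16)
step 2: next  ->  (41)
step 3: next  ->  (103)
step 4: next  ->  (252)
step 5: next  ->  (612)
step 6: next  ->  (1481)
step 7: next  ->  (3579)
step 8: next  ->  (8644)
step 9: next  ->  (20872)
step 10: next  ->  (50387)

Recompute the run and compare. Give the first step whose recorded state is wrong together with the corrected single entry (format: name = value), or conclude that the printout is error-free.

step 1: x = 2*(4) + (1)*(3) + (5) = 16 -> checks out
step 2: x = 2*(16) + (1)*(4) + (5) = 41 -> agrees with the printout
step 3: x = 2*(41) + (1)*(16) + (5) = 103 -> consistent with the printout
step 4: x = 2*(103) + (1)*(41) + (5) = 252 -> exactly as logged
step 5: x = 2*(252) + (1)*(103) + (5) = 612 -> consistent with the printout
step 6: x = 2*(612) + (1)*(252) + (5) = 1481 -> verified
step 7: x = 2*(1481) + (1)*(612) + (5) = 3579 -> same as recorded
step 8: x = 2*(3579) + (1)*(1481) + (5) = 8644 -> verified
step 9: x = 2*(8644) + (1)*(3579) + (5) = 20872 -> matches
step 10: x = 2*(20872) + (1)*(8644) + (5) = 50393 -> a discrepancy with the printout
Step 10 is the first one off; corrected, x = 50393.

step 10, x = 50393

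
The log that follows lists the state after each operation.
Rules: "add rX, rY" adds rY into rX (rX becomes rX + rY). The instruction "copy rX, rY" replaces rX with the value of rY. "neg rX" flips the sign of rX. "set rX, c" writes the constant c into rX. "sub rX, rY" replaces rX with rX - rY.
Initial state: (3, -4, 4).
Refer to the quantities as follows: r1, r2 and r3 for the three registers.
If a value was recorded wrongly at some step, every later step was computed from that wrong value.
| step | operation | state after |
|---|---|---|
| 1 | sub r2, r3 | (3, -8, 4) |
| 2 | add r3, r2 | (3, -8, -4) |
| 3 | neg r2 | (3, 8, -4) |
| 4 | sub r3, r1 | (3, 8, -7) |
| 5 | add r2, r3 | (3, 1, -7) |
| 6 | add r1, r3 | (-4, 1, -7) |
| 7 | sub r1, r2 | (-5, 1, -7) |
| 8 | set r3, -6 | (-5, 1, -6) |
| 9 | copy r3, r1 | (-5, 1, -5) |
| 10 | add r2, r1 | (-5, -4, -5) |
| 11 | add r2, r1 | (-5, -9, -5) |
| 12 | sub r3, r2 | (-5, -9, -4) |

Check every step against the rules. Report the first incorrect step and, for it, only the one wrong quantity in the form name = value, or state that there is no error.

step 1: r2 = -4 - 4 = -8 -> no discrepancy
step 2: r3 = 4 + -8 = -4 -> consistent with the log
step 3: r2 = -(-8) = 8 -> verified
step 4: r3 = -4 - 3 = -7 -> consistent with the log
step 5: r2 = 8 + -7 = 1 -> exactly as logged
step 6: r1 = 3 + -7 = -4 -> exactly as logged
step 7: r1 = -4 - 1 = -5 -> confirmed correct
step 8: r3 = -6 -> same as recorded
step 9: r3 = -5 -> checks out
step 10: r2 = 1 + -5 = -4 -> agrees with the log
step 11: r2 = -4 + -5 = -9 -> consistent with the log
step 12: r3 = -5 - -9 = 4 -> first mismatch against the log
Step 12 is the first one off; corrected, r3 = 4.

step 12, r3 = 4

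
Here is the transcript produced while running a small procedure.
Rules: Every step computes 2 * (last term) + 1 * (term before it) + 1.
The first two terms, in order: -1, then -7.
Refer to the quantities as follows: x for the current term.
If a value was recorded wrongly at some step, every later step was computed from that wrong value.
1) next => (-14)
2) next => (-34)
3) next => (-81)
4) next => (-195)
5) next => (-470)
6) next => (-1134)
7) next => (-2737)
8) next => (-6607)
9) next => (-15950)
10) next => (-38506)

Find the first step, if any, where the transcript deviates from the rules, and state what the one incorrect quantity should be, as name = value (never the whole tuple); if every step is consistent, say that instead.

Recomputing the run from the initial state:
step 1: x = -14
step 2: x = -34
step 3: x = -81
step 4: x = -195
step 5: x = -470
step 6: x = -1134
step 7: x = -2737
step 8: x = -6607
step 9: x = -15950
step 10: x = -38506
This matches the transcript at every step.

no error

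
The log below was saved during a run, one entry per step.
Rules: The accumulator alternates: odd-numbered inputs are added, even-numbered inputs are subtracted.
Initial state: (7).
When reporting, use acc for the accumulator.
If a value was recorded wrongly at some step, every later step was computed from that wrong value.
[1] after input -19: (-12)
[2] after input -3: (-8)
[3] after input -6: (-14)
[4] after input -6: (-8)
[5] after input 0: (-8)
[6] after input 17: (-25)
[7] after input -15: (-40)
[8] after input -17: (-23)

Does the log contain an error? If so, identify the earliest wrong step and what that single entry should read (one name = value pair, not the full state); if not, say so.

step 1: acc = 7 + -19 = -12 -> confirmed correct
step 2: acc = -12 - -3 = -9 -> the entry is off here
First incorrect step: 2; the correct value is acc = -9.

step 2, acc = -9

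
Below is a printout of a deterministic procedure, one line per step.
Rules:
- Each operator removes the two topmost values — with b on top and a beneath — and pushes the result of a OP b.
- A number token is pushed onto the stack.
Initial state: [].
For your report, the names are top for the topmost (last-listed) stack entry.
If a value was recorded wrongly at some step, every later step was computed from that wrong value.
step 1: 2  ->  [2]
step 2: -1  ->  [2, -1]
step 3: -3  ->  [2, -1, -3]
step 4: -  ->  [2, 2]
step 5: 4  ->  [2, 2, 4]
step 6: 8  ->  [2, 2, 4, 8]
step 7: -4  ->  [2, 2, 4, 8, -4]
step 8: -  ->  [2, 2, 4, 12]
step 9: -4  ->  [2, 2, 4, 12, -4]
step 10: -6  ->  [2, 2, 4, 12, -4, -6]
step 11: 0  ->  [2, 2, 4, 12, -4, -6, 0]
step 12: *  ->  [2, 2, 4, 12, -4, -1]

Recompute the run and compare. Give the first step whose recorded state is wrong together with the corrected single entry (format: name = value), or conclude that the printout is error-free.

step 12, top = 0

Step 1: push 2: top = 2 — consistent with the printout.
Step 2: push -1: top = -1 — confirmed correct.
Step 3: push -3: top = -3 — same as recorded.
Step 4: -1 - -3 = 2 — exactly as logged.
Step 5: push 4: top = 4 — confirmed correct.
Step 6: push 8: top = 8 — same as recorded.
Step 7: push -4: top = -4 — consistent with the printout.
Step 8: 8 - -4 = 12 — verified.
Step 9: push -4: top = -4 — verified.
Step 10: push -6: top = -6 — confirmed correct.
Step 11: push 0: top = 0 — in agreement.
Step 12: -6 * 0 = 0 — this is not what the printout shows.
Step 12 is the first one off; corrected, top = 0.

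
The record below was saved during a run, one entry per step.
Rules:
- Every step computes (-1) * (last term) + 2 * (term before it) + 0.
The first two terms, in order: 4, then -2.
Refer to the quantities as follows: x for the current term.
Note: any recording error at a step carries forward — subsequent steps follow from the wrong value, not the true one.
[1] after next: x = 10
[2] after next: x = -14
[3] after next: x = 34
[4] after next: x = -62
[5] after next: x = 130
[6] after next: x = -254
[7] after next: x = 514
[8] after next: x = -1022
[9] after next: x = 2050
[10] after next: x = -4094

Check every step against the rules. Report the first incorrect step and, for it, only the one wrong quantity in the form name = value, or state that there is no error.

no error

Recomputing the run from the initial state:
step 1: x = 10
step 2: x = -14
step 3: x = 34
step 4: x = -62
step 5: x = 130
step 6: x = -254
step 7: x = 514
step 8: x = -1022
step 9: x = 2050
step 10: x = -4094
This matches the record at every step.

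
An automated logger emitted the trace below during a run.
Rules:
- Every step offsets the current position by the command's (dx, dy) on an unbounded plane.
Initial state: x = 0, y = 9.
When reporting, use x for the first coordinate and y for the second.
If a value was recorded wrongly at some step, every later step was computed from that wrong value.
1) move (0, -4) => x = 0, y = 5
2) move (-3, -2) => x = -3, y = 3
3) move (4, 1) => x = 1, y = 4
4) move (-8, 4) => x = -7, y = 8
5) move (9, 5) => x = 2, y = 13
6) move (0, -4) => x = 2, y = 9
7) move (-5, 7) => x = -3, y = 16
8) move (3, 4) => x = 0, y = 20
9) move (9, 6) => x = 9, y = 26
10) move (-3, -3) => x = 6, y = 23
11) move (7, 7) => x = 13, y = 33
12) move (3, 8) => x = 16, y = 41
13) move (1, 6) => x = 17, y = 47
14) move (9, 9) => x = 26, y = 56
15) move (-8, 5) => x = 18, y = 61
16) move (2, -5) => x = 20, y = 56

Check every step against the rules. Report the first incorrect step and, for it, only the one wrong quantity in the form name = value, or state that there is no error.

step 1: x = 0 + (0) = 0, y = 9 + (-4) = 5 -> confirmed correct
step 2: x = 0 + (-3) = -3, y = 5 + (-2) = 3 -> matches
step 3: x = -3 + (4) = 1, y = 3 + (1) = 4 -> consistent with the trace
step 4: x = 1 + (-8) = -7, y = 4 + (4) = 8 -> same as recorded
step 5: x = -7 + (9) = 2, y = 8 + (5) = 13 -> confirmed correct
step 6: x = 2 + (0) = 2, y = 13 + (-4) = 9 -> in agreement
step 7: x = 2 + (-5) = -3, y = 9 + (7) = 16 -> consistent with the trace
step 8: x = -3 + (3) = 0, y = 16 + (4) = 20 -> matches
step 9: x = 0 + (9) = 9, y = 20 + (6) = 26 -> matches
step 10: x = 9 + (-3) = 6, y = 26 + (-3) = 23 -> matches
step 11: x = 6 + (7) = 13, y = 23 + (7) = 30 -> the recorded entry deviates here
The audit stops at step 11: the recorded entry is wrong and should be y = 30.

step 11, y = 30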